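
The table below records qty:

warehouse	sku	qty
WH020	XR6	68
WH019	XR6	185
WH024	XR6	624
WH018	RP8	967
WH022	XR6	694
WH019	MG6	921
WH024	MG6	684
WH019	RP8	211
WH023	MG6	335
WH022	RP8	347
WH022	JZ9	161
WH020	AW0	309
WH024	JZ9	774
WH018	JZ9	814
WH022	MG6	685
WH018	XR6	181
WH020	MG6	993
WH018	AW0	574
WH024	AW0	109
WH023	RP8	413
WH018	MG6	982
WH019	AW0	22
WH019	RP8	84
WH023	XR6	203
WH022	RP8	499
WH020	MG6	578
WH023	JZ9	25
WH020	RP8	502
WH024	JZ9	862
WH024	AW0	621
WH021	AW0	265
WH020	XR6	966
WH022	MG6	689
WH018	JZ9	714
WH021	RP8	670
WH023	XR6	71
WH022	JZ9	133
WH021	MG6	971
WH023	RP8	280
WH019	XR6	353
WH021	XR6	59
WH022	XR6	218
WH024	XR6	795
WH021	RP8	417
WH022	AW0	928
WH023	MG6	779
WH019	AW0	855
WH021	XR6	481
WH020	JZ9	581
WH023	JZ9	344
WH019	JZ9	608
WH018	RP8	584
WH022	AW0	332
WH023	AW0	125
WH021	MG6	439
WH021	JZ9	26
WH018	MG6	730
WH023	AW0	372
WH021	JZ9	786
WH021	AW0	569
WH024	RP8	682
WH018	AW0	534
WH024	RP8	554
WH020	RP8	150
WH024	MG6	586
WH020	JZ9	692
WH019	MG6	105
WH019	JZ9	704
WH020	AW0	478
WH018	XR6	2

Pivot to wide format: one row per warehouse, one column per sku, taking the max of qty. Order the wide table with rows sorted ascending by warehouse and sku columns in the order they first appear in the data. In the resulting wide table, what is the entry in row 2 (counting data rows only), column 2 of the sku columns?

211

With rows sorted ascending by warehouse, row 2 is warehouse=WH019. sku columns in first-appearance order: XR6, RP8, MG6, JZ9, AW0; column 2 is RP8.
Long rows with warehouse=WH019, sku=RP8: max(211, 84) = 211.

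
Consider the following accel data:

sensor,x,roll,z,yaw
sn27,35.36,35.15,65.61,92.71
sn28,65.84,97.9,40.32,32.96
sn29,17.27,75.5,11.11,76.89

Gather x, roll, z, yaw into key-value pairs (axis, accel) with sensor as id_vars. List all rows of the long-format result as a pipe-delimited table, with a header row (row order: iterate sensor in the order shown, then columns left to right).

| sensor | axis | accel |
| sn27 | x | 35.36 |
| sn27 | roll | 35.15 |
| sn27 | z | 65.61 |
| sn27 | yaw | 92.71 |
| sn28 | x | 65.84 |
| sn28 | roll | 97.9 |
| sn28 | z | 40.32 |
| sn28 | yaw | 32.96 |
| sn29 | x | 17.27 |
| sn29 | roll | 75.5 |
| sn29 | z | 11.11 |
| sn29 | yaw | 76.89 |

Each (sensor, column) pair becomes one row: 3 × 4 = 12 rows.
For example, (sn27, x) → accel=35.36.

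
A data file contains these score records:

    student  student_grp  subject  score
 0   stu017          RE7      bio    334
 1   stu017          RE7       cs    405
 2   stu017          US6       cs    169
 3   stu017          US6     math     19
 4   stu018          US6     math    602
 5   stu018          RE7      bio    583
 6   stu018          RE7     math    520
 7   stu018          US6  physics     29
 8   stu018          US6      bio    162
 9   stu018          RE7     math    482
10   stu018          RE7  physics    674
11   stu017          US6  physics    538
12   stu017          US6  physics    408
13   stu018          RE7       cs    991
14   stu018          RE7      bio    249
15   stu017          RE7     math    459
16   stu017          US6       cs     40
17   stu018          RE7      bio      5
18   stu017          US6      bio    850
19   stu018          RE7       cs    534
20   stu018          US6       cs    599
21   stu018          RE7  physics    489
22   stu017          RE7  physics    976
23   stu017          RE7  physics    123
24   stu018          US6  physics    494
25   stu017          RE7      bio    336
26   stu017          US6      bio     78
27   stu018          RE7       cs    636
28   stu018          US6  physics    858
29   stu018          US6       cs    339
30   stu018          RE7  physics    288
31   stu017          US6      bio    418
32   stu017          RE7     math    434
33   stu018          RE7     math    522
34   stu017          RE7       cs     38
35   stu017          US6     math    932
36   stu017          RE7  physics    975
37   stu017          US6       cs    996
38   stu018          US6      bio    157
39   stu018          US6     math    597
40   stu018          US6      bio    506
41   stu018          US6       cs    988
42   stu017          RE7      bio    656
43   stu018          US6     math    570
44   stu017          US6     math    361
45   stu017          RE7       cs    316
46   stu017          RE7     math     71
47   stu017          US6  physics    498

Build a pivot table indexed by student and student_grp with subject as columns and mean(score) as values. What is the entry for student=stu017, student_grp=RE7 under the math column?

321.33

Rows with student=stu017, student_grp=RE7 and subject=math: score values are 459, 434, 71.
(459 + 434 + 71) / 3 = 321.33.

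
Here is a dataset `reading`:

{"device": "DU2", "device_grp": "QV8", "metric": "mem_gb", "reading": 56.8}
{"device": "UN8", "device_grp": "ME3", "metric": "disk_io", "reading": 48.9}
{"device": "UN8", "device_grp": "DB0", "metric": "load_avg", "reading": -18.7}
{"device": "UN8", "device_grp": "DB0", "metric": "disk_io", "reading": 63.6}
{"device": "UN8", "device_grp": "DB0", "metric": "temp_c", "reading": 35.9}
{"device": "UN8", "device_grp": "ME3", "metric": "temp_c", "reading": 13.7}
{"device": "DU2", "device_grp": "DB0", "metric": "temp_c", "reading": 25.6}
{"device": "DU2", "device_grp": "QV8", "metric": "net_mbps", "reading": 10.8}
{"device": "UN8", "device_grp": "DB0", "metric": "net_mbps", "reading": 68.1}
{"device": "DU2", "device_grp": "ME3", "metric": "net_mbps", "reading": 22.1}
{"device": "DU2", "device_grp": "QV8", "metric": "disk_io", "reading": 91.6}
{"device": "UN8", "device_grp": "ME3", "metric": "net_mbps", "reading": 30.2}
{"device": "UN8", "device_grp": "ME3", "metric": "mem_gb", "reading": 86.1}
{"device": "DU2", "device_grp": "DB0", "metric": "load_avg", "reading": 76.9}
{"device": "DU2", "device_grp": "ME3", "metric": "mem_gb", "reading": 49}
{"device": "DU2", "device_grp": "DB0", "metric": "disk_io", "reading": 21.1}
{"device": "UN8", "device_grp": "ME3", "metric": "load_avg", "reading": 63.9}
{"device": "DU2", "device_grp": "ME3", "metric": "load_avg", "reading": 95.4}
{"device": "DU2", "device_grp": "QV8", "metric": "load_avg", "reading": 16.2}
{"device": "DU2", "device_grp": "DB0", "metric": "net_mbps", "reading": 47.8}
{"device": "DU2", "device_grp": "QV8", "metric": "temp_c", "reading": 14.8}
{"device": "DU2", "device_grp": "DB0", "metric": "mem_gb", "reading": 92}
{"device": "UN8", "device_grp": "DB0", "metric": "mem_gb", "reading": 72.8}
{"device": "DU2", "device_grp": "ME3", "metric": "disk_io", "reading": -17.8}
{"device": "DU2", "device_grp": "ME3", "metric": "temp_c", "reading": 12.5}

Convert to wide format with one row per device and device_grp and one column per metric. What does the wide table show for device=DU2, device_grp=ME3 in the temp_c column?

12.5

Wide layout: rows indexed by device and device_grp, columns are the 5 distinct metric values (mem_gb, disk_io, load_avg, temp_c, net_mbps).
Cell (device=DU2, device_grp=ME3, metric=temp_c) draws from the long row where device=DU2, device_grp=ME3 and metric=temp_c, which has reading=12.5.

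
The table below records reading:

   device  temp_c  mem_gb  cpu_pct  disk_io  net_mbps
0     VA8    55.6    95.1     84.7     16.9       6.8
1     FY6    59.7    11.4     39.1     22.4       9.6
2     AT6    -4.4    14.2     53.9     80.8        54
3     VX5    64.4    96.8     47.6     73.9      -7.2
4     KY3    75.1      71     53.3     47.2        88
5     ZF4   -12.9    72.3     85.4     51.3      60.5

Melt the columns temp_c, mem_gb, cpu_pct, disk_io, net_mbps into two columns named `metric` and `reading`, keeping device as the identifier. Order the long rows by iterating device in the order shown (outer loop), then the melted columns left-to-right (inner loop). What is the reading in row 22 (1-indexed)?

71

30 rows total (6 × 5). Row 22: index ⌊(22-1)/5⌋ = 4 into device → KY3; (22-1) mod 5 = 1 into the melted columns → mem_gb.
So row 22 is (KY3, mem_gb, 71); reading = 71.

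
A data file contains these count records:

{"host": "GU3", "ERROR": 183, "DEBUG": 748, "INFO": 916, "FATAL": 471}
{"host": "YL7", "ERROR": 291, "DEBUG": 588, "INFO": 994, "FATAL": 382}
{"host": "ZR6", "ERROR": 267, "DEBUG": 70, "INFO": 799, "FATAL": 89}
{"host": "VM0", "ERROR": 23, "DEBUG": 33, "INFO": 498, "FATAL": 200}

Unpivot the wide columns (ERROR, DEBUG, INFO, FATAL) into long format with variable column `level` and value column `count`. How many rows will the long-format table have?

4 host values × 4 melted columns = 16 rows.

16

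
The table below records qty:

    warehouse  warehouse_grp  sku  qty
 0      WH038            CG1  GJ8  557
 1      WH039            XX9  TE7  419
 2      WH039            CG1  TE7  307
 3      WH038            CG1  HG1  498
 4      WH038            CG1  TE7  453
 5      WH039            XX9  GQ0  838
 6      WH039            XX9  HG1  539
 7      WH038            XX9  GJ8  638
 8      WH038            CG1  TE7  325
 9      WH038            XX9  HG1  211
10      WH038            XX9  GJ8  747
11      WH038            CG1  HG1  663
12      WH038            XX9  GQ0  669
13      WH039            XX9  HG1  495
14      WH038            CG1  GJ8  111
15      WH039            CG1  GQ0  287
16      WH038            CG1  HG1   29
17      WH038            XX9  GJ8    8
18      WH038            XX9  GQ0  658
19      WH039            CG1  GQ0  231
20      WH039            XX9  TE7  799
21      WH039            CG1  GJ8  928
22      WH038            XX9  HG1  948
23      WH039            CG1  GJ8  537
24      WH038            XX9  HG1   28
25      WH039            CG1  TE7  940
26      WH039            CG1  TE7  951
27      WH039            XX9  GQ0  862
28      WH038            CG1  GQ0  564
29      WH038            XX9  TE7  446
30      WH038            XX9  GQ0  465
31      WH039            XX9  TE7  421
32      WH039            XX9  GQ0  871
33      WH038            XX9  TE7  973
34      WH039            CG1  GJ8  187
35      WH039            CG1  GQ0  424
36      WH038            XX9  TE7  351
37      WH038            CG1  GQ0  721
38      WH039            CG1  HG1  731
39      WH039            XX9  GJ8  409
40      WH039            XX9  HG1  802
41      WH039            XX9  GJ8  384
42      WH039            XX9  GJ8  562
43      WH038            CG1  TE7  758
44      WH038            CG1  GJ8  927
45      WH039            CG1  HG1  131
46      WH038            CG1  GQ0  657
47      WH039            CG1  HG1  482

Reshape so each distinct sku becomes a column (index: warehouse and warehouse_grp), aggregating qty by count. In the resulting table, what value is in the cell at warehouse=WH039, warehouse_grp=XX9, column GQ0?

3

Rows with warehouse=WH039, warehouse_grp=XX9 and sku=GQ0: qty values are 838, 862, 871.
3 rows match — count = 3.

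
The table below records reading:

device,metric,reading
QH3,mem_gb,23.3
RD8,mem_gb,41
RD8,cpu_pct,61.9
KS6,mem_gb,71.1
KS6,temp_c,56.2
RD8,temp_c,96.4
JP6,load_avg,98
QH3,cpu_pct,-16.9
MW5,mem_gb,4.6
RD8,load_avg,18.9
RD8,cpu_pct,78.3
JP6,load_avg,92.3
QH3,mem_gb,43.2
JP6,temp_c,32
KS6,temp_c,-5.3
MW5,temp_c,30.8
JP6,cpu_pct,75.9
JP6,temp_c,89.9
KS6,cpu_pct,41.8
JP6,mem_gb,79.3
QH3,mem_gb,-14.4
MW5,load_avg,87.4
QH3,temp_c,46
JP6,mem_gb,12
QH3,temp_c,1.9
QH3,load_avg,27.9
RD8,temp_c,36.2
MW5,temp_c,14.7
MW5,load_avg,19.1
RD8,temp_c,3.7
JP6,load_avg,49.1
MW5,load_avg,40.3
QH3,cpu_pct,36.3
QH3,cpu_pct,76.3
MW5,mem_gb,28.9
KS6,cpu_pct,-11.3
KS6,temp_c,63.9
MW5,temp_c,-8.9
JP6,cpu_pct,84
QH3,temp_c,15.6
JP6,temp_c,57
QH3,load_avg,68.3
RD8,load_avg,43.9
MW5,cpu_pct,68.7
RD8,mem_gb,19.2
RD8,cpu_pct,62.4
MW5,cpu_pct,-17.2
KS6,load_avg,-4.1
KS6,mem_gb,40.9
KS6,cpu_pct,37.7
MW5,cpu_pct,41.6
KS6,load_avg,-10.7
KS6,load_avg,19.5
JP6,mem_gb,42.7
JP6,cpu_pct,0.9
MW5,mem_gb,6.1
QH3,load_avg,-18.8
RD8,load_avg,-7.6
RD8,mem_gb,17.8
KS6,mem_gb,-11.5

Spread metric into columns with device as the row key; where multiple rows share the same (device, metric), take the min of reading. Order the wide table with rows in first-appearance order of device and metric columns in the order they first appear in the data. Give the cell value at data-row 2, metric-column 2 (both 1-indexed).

With rows in first-appearance order of device, row 2 is device=RD8. metric columns in first-appearance order: mem_gb, cpu_pct, temp_c, load_avg; column 2 is cpu_pct.
Long rows with device=RD8, metric=cpu_pct: min(61.9, 78.3, 62.4) = 61.9.

61.9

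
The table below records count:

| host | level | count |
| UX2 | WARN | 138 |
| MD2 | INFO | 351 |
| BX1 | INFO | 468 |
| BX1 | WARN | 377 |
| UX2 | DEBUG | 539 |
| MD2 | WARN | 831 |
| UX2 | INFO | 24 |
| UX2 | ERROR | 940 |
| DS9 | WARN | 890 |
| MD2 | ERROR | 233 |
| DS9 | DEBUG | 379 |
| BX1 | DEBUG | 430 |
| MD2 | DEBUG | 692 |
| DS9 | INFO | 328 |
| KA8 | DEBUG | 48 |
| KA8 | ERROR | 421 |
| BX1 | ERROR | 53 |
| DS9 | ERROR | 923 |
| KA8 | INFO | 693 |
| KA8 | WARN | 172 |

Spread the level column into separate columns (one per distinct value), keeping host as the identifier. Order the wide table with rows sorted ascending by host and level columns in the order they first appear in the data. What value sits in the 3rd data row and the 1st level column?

172

With rows sorted ascending by host, row 3 is host=KA8. level columns in first-appearance order: WARN, INFO, DEBUG, ERROR; column 1 is WARN.
Long rows with host=KA8, level=WARN: count = 172.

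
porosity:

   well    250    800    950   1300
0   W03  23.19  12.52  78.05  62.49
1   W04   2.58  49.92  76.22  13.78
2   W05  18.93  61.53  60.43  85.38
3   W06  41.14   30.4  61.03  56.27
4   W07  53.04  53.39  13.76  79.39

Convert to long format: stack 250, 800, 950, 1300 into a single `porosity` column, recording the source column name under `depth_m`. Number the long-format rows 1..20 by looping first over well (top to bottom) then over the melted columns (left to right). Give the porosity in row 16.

56.27

20 rows total (5 × 4). Row 16: index ⌊(16-1)/4⌋ = 3 into well → W06; (16-1) mod 4 = 3 into the melted columns → 1300.
So row 16 is (W06, 1300, 56.27); porosity = 56.27.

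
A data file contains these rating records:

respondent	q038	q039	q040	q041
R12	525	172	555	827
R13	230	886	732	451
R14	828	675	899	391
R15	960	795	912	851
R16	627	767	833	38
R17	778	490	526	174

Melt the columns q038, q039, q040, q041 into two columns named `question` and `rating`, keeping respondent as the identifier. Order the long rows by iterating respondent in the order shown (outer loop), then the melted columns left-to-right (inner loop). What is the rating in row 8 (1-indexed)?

451

24 rows total (6 × 4). Row 8: index ⌊(8-1)/4⌋ = 1 into respondent → R13; (8-1) mod 4 = 3 into the melted columns → q041.
So row 8 is (R13, q041, 451); rating = 451.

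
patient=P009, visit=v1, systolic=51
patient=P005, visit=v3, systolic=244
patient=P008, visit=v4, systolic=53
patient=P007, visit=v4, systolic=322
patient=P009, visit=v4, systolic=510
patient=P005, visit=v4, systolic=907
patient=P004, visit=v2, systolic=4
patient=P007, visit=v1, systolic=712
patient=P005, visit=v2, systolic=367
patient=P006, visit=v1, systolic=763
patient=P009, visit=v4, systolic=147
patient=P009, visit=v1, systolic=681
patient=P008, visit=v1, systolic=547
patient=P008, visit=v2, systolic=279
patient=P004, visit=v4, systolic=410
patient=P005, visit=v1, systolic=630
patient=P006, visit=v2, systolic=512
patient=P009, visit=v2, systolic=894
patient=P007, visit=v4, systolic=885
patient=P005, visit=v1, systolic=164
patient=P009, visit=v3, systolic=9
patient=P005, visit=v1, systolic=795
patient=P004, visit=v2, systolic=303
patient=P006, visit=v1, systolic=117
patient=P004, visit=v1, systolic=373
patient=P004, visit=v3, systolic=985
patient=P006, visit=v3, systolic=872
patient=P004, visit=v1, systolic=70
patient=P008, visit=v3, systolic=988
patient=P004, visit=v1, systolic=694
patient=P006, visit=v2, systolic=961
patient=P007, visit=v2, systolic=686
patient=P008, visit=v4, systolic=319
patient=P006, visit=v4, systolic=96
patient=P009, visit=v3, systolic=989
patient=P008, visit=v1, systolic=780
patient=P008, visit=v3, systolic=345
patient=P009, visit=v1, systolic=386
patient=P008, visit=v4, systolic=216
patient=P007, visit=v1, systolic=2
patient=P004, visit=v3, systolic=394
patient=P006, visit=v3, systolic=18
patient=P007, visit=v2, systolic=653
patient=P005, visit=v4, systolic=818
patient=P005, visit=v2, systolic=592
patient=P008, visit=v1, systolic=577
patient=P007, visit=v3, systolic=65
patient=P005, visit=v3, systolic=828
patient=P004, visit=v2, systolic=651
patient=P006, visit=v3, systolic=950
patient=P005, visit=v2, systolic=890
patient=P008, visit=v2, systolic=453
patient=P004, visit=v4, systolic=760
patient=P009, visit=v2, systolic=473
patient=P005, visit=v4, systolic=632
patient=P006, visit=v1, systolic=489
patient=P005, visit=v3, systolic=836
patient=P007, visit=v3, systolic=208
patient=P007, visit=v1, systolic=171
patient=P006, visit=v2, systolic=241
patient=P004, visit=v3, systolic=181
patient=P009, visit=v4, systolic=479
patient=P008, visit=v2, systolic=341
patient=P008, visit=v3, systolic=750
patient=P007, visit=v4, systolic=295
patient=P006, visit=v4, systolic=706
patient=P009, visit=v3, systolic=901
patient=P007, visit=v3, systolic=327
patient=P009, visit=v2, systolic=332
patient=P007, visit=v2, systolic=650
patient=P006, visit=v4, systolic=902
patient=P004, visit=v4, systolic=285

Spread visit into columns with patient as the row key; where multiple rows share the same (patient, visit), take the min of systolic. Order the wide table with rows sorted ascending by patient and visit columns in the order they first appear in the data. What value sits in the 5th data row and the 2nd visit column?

With rows sorted ascending by patient, row 5 is patient=P008. visit columns in first-appearance order: v1, v3, v4, v2; column 2 is v3.
Long rows with patient=P008, visit=v3: min(988, 345, 750) = 345.

345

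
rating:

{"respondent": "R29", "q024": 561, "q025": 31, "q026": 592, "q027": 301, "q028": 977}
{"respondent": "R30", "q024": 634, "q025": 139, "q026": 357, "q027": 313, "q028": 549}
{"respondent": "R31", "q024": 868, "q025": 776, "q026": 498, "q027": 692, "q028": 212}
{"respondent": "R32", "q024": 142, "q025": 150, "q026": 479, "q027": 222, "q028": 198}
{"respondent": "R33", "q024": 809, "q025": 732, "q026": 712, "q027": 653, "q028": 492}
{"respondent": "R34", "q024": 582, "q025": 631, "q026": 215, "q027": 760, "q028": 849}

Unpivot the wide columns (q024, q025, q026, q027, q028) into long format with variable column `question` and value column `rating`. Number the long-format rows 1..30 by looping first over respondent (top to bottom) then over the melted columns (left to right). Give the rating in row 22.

732

30 rows total (6 × 5). Row 22: index ⌊(22-1)/5⌋ = 4 into respondent → R33; (22-1) mod 5 = 1 into the melted columns → q025.
So row 22 is (R33, q025, 732); rating = 732.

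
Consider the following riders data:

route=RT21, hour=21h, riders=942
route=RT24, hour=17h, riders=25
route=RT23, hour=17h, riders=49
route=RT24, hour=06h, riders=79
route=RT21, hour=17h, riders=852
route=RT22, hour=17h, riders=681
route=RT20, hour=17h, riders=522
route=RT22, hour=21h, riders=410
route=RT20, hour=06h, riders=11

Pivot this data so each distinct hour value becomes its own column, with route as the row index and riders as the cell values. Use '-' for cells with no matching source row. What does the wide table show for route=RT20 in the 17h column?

The long row with route=RT20, hour=17h has riders=522.

522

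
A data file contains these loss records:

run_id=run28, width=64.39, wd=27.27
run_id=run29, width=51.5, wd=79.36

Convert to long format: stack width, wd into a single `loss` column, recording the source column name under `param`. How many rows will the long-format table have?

2 run_id values × 2 melted columns = 4 rows.

4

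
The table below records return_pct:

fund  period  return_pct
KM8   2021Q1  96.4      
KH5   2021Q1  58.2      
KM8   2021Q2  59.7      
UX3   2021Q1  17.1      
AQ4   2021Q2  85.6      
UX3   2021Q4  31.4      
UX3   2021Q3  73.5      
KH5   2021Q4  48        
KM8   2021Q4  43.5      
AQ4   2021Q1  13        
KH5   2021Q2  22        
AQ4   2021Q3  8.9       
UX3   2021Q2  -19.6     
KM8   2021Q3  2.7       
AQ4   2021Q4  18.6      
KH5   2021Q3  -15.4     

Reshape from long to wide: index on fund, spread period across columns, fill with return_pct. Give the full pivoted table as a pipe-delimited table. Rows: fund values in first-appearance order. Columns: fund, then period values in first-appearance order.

Columns: fund plus the 4 distinct period values (2021Q1, 2021Q2, 2021Q4, 2021Q3).
For example, row KM8 column 2021Q1 takes return_pct=96.4 from the long row (KM8, 2021Q1).

| fund | 2021Q1 | 2021Q2 | 2021Q4 | 2021Q3 |
| KM8 | 96.4 | 59.7 | 43.5 | 2.7 |
| KH5 | 58.2 | 22 | 48 | -15.4 |
| UX3 | 17.1 | -19.6 | 31.4 | 73.5 |
| AQ4 | 13 | 85.6 | 18.6 | 8.9 |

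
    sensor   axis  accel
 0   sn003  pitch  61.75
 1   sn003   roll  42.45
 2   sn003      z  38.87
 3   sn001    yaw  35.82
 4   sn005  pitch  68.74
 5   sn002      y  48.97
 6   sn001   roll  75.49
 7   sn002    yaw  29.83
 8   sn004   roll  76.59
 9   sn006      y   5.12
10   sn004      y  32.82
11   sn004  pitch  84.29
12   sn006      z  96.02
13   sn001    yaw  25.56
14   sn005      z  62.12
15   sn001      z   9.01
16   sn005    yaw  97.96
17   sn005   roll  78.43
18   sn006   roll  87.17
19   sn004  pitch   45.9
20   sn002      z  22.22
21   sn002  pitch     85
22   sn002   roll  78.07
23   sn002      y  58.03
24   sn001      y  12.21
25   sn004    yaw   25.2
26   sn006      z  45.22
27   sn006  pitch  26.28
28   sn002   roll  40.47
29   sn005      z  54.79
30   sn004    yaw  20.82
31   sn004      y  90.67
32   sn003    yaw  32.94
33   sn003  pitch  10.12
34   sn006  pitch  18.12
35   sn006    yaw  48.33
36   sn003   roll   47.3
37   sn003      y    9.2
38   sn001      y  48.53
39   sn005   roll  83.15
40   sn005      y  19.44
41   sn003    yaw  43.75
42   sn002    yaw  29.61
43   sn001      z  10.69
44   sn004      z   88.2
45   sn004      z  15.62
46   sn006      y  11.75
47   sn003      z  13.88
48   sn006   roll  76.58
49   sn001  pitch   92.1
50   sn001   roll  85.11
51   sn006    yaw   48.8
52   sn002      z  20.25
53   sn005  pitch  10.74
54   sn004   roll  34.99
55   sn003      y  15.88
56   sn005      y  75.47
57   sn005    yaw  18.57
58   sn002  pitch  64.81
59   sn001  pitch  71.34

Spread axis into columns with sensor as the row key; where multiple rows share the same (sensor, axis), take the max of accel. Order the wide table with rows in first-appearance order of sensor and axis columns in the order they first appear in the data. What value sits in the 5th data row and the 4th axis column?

25.2

With rows in first-appearance order of sensor, row 5 is sensor=sn004. axis columns in first-appearance order: pitch, roll, z, yaw, y; column 4 is yaw.
Long rows with sensor=sn004, axis=yaw: max(25.2, 20.82) = 25.2.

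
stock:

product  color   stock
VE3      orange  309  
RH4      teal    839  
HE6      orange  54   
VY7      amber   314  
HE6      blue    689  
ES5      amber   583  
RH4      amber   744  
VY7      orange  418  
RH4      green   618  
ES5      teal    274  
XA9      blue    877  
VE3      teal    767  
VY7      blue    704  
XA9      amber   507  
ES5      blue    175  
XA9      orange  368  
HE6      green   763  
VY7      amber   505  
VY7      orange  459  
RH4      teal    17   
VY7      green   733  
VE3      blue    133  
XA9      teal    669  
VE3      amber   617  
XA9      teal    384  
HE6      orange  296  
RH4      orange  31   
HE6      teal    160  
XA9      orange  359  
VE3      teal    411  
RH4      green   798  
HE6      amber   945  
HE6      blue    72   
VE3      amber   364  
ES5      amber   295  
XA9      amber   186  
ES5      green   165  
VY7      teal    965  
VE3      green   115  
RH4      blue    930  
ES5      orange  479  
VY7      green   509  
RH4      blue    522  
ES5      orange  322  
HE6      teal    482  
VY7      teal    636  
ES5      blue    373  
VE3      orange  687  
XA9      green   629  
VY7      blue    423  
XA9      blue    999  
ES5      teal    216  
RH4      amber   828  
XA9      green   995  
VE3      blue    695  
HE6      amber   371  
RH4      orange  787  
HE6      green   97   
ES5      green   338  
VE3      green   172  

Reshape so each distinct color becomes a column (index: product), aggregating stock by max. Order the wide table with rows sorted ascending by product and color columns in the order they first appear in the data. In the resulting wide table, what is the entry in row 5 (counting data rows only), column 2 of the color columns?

965

With rows sorted ascending by product, row 5 is product=VY7. color columns in first-appearance order: orange, teal, amber, blue, green; column 2 is teal.
Long rows with product=VY7, color=teal: max(965, 636) = 965.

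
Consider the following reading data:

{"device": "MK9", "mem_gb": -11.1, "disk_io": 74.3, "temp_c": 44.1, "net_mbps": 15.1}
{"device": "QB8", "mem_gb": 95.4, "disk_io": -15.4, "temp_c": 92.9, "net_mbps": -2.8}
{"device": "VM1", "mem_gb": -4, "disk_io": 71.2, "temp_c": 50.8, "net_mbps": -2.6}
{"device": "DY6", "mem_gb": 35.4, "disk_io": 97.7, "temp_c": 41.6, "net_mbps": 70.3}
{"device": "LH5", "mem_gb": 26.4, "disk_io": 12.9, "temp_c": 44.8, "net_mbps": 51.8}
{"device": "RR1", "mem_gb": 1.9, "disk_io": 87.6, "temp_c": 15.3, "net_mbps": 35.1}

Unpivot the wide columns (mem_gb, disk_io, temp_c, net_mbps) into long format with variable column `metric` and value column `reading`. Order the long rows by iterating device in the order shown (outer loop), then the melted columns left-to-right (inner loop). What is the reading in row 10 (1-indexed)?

71.2

24 rows total (6 × 4). Row 10: index ⌊(10-1)/4⌋ = 2 into device → VM1; (10-1) mod 4 = 1 into the melted columns → disk_io.
So row 10 is (VM1, disk_io, 71.2); reading = 71.2.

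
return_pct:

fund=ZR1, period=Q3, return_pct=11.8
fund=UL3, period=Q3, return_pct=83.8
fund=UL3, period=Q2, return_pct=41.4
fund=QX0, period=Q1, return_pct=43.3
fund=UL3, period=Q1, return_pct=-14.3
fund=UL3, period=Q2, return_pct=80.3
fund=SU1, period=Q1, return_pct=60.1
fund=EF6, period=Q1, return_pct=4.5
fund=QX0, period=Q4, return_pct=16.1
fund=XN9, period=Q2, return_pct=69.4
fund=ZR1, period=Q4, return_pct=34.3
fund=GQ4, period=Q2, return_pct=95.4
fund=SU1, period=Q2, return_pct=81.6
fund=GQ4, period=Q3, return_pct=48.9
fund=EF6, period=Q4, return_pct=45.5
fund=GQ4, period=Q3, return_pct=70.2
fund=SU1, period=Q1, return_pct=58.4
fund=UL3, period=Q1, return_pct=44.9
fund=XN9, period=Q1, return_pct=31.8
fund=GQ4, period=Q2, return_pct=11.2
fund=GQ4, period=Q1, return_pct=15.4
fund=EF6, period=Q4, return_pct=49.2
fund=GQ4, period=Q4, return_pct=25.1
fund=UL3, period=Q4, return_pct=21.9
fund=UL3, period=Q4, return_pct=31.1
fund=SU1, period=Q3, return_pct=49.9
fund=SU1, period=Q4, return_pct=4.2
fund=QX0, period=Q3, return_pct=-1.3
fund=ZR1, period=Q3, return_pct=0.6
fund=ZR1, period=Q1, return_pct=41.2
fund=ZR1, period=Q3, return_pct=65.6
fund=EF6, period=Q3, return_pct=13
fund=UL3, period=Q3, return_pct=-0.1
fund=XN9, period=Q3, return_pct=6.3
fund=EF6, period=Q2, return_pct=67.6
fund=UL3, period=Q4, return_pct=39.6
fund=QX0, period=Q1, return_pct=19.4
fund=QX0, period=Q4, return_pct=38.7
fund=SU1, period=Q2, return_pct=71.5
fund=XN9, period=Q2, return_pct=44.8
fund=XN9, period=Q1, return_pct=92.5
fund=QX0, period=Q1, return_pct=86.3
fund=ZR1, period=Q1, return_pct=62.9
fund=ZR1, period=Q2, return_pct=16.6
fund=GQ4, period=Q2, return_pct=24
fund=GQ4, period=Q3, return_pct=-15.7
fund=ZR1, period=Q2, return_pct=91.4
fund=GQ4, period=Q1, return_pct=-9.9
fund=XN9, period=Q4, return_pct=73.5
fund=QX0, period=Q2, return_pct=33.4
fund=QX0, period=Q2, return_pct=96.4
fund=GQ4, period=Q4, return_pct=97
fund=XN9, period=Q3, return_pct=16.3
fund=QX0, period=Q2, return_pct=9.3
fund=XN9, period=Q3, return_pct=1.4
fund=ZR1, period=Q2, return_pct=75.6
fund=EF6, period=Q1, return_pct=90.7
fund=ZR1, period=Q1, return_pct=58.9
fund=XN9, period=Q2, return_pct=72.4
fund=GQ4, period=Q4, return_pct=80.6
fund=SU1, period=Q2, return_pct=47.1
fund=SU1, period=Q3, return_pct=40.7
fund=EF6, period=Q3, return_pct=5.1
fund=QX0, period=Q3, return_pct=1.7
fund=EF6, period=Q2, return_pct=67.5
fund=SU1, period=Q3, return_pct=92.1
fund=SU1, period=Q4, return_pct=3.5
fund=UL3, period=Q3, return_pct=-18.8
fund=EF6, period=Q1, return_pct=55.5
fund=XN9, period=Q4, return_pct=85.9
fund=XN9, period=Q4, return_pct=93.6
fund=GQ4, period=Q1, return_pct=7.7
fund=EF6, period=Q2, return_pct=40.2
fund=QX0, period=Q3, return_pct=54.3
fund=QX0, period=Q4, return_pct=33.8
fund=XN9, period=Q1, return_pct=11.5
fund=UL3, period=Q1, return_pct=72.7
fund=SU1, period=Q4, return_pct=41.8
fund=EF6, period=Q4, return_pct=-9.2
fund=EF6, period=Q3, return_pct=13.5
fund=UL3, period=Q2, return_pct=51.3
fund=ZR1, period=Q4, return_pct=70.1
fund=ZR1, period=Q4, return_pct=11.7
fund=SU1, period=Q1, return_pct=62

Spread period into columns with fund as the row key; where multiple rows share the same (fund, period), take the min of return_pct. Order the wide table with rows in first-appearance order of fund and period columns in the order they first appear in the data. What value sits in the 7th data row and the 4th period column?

25.1

With rows in first-appearance order of fund, row 7 is fund=GQ4. period columns in first-appearance order: Q3, Q2, Q1, Q4; column 4 is Q4.
Long rows with fund=GQ4, period=Q4: min(25.1, 97, 80.6) = 25.1.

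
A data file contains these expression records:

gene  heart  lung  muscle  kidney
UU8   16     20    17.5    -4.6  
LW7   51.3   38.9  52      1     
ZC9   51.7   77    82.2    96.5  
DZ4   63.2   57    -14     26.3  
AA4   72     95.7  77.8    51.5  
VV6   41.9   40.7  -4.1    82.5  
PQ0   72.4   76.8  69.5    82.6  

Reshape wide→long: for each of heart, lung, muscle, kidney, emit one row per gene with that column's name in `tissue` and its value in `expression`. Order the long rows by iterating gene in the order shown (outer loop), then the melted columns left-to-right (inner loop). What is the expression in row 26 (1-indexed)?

76.8

28 rows total (7 × 4). Row 26: index ⌊(26-1)/4⌋ = 6 into gene → PQ0; (26-1) mod 4 = 1 into the melted columns → lung.
So row 26 is (PQ0, lung, 76.8); expression = 76.8.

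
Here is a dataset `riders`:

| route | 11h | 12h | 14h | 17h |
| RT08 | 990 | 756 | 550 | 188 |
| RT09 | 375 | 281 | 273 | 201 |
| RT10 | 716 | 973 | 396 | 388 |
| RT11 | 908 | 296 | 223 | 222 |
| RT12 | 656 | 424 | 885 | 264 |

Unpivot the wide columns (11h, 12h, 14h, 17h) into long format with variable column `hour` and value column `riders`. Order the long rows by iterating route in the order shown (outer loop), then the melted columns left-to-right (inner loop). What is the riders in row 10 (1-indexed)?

20 rows total (5 × 4). Row 10: index ⌊(10-1)/4⌋ = 2 into route → RT10; (10-1) mod 4 = 1 into the melted columns → 12h.
So row 10 is (RT10, 12h, 973); riders = 973.

973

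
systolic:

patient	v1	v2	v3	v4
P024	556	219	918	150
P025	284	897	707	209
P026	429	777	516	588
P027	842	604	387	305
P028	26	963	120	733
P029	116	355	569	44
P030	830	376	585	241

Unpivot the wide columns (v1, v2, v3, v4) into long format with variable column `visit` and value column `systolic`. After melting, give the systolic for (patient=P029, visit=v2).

Unpivoting turns each (patient, wide-column) pair into one long row.
The wide cell at row P029, column v2 holds 355, so the long row (P029, v2) has systolic=355.

355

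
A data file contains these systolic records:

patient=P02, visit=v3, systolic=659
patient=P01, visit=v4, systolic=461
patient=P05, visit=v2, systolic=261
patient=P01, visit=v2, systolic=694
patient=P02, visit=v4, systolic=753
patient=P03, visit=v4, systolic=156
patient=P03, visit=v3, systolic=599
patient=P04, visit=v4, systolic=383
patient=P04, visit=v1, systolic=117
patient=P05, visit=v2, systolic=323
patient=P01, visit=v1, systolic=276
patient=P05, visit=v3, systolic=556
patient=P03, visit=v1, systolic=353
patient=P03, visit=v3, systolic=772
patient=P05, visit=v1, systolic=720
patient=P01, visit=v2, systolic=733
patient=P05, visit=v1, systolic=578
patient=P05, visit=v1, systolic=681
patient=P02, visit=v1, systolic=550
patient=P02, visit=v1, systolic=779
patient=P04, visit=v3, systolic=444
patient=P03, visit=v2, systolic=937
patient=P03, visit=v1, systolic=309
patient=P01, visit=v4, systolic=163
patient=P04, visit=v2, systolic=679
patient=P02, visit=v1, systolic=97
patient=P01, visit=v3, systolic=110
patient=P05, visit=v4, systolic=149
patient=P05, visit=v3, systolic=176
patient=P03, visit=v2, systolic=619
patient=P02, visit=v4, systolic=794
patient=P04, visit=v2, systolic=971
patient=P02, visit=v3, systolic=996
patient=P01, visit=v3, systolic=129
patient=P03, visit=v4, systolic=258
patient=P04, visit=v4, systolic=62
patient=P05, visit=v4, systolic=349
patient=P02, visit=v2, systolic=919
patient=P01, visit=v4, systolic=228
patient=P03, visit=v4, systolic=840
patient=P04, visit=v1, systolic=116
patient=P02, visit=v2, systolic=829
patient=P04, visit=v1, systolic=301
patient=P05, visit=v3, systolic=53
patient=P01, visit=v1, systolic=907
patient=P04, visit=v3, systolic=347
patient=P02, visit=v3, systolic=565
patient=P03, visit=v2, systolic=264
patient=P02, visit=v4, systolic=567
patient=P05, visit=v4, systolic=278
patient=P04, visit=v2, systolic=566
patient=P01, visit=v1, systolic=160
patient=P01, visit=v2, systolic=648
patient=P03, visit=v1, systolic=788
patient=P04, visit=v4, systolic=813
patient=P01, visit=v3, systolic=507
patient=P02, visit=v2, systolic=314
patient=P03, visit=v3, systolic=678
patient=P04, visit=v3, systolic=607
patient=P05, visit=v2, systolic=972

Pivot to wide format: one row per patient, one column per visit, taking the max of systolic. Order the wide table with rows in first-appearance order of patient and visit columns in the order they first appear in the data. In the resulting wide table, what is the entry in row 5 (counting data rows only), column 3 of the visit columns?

With rows in first-appearance order of patient, row 5 is patient=P04. visit columns in first-appearance order: v3, v4, v2, v1; column 3 is v2.
Long rows with patient=P04, visit=v2: max(679, 971, 566) = 971.

971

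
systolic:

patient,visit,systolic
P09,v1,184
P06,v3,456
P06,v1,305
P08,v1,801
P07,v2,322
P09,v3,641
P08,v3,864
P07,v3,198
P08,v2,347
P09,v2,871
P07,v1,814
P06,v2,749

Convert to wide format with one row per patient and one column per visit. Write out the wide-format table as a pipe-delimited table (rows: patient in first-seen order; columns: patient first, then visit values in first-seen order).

| patient | v1 | v3 | v2 |
| P09 | 184 | 641 | 871 |
| P06 | 305 | 456 | 749 |
| P08 | 801 | 864 | 347 |
| P07 | 814 | 198 | 322 |

Columns: patient plus the 3 distinct visit values (v1, v3, v2).
For example, row P09 column v1 takes systolic=184 from the long row (P09, v1).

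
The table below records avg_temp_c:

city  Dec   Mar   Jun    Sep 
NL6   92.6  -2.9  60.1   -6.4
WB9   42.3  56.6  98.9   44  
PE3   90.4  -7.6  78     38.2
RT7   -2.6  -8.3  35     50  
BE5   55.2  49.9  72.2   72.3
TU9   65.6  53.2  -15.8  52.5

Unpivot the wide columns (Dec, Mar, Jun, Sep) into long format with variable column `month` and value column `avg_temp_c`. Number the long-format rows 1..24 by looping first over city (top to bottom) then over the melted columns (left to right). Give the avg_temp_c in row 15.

35

24 rows total (6 × 4). Row 15: index ⌊(15-1)/4⌋ = 3 into city → RT7; (15-1) mod 4 = 2 into the melted columns → Jun.
So row 15 is (RT7, Jun, 35); avg_temp_c = 35.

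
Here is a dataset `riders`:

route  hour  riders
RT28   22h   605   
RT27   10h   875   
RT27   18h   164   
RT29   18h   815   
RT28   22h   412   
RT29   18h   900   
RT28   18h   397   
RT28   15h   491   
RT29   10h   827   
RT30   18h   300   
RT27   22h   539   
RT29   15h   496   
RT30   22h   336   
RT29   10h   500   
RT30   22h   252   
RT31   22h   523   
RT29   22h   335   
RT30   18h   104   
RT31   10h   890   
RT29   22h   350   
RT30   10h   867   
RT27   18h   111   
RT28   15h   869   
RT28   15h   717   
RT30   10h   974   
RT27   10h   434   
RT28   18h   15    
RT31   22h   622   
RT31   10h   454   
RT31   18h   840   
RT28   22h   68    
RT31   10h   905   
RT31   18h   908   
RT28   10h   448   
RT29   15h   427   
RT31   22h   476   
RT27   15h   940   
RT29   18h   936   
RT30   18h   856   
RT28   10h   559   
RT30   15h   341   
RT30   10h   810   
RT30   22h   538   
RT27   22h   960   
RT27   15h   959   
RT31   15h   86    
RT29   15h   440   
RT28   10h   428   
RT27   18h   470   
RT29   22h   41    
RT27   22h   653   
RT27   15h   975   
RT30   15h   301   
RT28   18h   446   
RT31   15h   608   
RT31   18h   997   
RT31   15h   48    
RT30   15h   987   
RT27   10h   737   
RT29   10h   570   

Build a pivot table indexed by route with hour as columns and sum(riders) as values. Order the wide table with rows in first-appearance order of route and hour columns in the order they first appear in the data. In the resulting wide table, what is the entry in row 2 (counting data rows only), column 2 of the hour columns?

With rows in first-appearance order of route, row 2 is route=RT27. hour columns in first-appearance order: 22h, 10h, 18h, 15h; column 2 is 10h.
Long rows with route=RT27, hour=10h: 875 + 434 + 737 = 2046.

2046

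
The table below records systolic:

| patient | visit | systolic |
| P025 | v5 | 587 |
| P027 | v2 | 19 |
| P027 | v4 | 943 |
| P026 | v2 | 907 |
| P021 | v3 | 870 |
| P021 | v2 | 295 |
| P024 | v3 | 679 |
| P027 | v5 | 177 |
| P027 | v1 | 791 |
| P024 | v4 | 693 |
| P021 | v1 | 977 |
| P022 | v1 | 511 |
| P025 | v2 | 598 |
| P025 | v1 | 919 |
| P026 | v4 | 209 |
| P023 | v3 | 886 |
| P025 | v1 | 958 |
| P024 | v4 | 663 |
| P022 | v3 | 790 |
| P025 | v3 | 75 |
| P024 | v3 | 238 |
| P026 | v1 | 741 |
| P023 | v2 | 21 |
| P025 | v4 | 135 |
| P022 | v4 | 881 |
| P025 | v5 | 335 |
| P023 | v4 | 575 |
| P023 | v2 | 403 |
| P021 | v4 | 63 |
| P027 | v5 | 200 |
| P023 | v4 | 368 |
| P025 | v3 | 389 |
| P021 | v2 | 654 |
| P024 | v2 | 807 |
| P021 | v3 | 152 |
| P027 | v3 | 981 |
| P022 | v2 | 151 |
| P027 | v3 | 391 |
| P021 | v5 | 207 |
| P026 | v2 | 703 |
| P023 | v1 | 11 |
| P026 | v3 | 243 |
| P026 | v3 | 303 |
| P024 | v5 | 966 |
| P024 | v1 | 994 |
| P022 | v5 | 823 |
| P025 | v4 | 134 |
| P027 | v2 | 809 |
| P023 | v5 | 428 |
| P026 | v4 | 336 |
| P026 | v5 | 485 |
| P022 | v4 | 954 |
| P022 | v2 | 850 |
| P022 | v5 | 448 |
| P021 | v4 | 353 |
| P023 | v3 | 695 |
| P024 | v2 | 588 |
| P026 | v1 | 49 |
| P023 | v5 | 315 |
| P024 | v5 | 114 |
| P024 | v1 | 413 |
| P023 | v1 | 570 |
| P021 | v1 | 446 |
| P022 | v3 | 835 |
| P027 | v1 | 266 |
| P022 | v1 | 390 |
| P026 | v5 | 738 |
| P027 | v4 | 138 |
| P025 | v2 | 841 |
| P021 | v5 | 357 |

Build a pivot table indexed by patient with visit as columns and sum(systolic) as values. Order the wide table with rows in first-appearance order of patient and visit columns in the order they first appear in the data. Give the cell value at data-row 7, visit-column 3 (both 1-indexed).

With rows in first-appearance order of patient, row 7 is patient=P023. visit columns in first-appearance order: v5, v2, v4, v3, v1; column 3 is v4.
Long rows with patient=P023, visit=v4: 575 + 368 = 943.

943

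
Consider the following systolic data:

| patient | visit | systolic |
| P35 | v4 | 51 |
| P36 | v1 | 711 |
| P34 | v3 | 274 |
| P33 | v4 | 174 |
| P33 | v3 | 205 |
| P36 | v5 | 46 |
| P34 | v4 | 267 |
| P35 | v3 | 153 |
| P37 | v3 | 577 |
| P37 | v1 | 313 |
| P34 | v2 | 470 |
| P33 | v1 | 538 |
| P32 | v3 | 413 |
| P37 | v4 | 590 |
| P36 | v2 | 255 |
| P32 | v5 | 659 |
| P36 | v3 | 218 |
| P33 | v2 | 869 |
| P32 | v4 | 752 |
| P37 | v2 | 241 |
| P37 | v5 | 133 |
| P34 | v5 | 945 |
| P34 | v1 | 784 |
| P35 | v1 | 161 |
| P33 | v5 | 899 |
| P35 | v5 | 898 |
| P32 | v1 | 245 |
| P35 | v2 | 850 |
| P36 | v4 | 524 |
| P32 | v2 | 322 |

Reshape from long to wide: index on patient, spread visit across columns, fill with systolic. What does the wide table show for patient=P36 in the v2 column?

Wide layout: rows indexed by patient, columns are the 5 distinct visit values (v4, v1, v3, v5, v2).
Cell (patient=P36, visit=v2) draws from the long row where patient=P36 and visit=v2, which has systolic=255.

255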